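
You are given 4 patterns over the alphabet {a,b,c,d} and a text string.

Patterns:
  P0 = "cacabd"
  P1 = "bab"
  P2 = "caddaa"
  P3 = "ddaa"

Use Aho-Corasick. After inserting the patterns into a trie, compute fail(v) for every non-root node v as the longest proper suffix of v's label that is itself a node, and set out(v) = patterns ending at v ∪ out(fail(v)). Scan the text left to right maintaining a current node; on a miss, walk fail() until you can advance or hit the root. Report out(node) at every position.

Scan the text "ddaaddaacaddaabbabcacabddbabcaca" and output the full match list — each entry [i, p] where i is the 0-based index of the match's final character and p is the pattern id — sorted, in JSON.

Construct AC machine:
Trie (insert patterns):
  0='ε' goto b→7 c→1 d→14
  1='c' goto a→2
  2='ca' goto c→3 d→10
  3='cac' goto a→4
  4='caca' goto b→5
  5='cacab' goto d→6
  6='cacabd' goto ·  ←P0
  7='b' goto a→8
  8='ba' goto b→9
  9='bab' goto ·  ←P1
  10='cad' goto d→11
  11='cadd' goto a→12
  12='cadda' goto a→13
  13='caddaa' goto ·  ←P2
  14='d' goto d→15
  15='dd' goto a→16
  16='dda' goto a→17
  17='ddaa' goto ·  ←P3

Failure links (BFS by depth):
  fail(1) 'c': from fail(0)=0 chase 'c': 0 ⇒ 0;  out=∅∪out(0)=∅
  fail(7) 'b': from fail(0)=0 chase 'b': 0 ⇒ 0;  out=∅∪out(0)=∅
  fail(14) 'd': from fail(0)=0 chase 'd': 0 ⇒ 0;  out=∅∪out(0)=∅
  fail(2) 'ca': from fail(1)=0 chase 'a': 0 ⇒ 0;  out=∅∪out(0)=∅
  fail(8) 'ba': from fail(7)=0 chase 'a': 0 ⇒ 0;  out=∅∪out(0)=∅
  fail(15) 'dd': from fail(14)=0 chase 'd': 0 ⇒ 14;  out=∅∪out(14)=∅
  fail(3) 'cac': from fail(2)=0 chase 'c': 0 ⇒ 1;  out=∅∪out(1)=∅
  fail(9) 'bab': from fail(8)=0 chase 'b': 0 ⇒ 7;  out={1}∪out(7)={1}
  fail(10) 'cad': from fail(2)=0 chase 'd': 0 ⇒ 14;  out=∅∪out(14)=∅
  fail(16) 'dda': from fail(15)=14 chase 'a': 14→0 ⇒ 0;  out=∅∪out(0)=∅
  fail(4) 'caca': from fail(3)=1 chase 'a': 1 ⇒ 2;  out=∅∪out(2)=∅
  fail(11) 'cadd': from fail(10)=14 chase 'd': 14 ⇒ 15;  out=∅∪out(15)=∅
  fail(17) 'ddaa': from fail(16)=0 chase 'a': 0 ⇒ 0;  out={3}∪out(0)={3}
  fail(5) 'cacab': from fail(4)=2 chase 'b': 2→0 ⇒ 7;  out=∅∪out(7)=∅
  fail(12) 'cadda': from fail(11)=15 chase 'a': 15 ⇒ 16;  out=∅∪out(16)=∅
  fail(6) 'cacabd': from fail(5)=7 chase 'd': 7→0 ⇒ 14;  out={0}∪out(14)={0}
  fail(13) 'caddaa': from fail(12)=16 chase 'a': 16 ⇒ 17;  out={2}∪out(17)={2,3}

Scan:
i=0 'd': node 0→14
i=1 'd': node 14→15
i=2 'a': node 15→16
i=3 'a': node 16→17  ** P3@[0:3]
i=4 'd': node 17→14 (fail-walked)
i=5 'd': node 14→15
i=6 'a': node 15→16
i=7 'a': node 16→17  ** P3@[4:7]
i=8 'c': node 17→1 (fail-walked)
i=9 'a': node 1→2
i=10 'd': node 2→10
i=11 'd': node 10→11
i=12 'a': node 11→12
i=13 'a': node 12→13  ** P2@[8:13],P3@[10:13]
i=14 'b': node 13→7 (fail-walked)
i=15 'b': node 7→7 (fail-walked)
i=16 'a': node 7→8
i=17 'b': node 8→9  ** P1@[15:17]
i=18 'c': node 9→1 (fail-walked)
i=19 'a': node 1→2
i=20 'c': node 2→3
i=21 'a': node 3→4
i=22 'b': node 4→5
i=23 'd': node 5→6  ** P0@[18:23]
i=24 'd': node 6→15 (fail-walked)
i=25 'b': node 15→7 (fail-walked)
i=26 'a': node 7→8
i=27 'b': node 8→9  ** P1@[25:27]
i=28 'c': node 9→1 (fail-walked)
i=29 'a': node 1→2
i=30 'c': node 2→3
i=31 'a': node 3→4

Result: [[3,3],[7,3],[13,2],[13,3],[17,1],[23,0],[27,1]]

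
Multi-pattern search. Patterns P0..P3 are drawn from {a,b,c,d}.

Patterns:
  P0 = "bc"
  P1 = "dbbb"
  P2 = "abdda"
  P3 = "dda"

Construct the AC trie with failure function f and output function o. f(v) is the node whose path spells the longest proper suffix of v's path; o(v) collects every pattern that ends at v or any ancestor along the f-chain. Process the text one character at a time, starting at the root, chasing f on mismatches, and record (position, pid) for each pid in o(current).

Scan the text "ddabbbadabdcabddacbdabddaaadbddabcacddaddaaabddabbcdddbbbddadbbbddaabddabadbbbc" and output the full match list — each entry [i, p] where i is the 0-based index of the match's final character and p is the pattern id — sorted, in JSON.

Construct AC machine:
Trie (insert patterns):
  0='ε' goto a→7 b→1 d→3
  1='b' goto c→2
  2='bc' goto ·  [P0 ends]
  3='d' goto b→4 d→12
  4='db' goto b→5
  5='dbb' goto b→6
  6='dbbb' goto ·  [P1 ends]
  7='a' goto b→8
  8='ab' goto d→9
  9='abd' goto d→10
  10='abdd' goto a→11
  11='abdda' goto ·  [P2 ends]
  12='dd' goto a→13
  13='dda' goto ·  [P3 ends]

Failure links (BFS by depth):
  n1('b'): parent n0 fail=0; on 'b' 0 → fail=0;  out ∅∪∅=∅
  n3('d'): parent n0 fail=0; on 'd' 0 → fail=0;  out ∅∪∅=∅
  n7('a'): parent n0 fail=0; on 'a' 0 → fail=0;  out ∅∪∅=∅
  n2('bc'): parent n1 fail=0; on 'c' 0 → fail=0;  out {0}∪∅={0}
  n4('db'): parent n3 fail=0; on 'b' 0 → fail=1;  out ∅∪∅=∅
  n8('ab'): parent n7 fail=0; on 'b' 0 → fail=1;  out ∅∪∅=∅
  n12('dd'): parent n3 fail=0; on 'd' 0 → fail=3;  out ∅∪∅=∅
  n5('dbb'): parent n4 fail=1; on 'b' 1→0 → fail=1;  out ∅∪∅=∅
  n9('abd'): parent n8 fail=1; on 'd' 1→0 → fail=3;  out ∅∪∅=∅
  n13('dda'): parent n12 fail=3; on 'a' 3→0 → fail=7;  out {3}∪∅={3}
  n6('dbbb'): parent n5 fail=1; on 'b' 1→0 → fail=1;  out {1}∪∅={1}
  n10('abdd'): parent n9 fail=3; on 'd' 3 → fail=12;  out ∅∪∅=∅
  n11('abdda'): parent n10 fail=12; on 'a' 12 → fail=13;  out {2}∪{3}={2,3}

Text stream:
pos 0 'd': at 3
pos 1 'd': at 12
pos 2 'a': at 13  ** P3@[0:2]
pos 3 'b': at 8 (via fail)
pos 4 'b': at 1 (via fail)
pos 5 'b': at 1 (via fail)
pos 6 'a': at 7 (via fail)
pos 7 'd': at 3 (via fail)
pos 8 'a': at 7 (via fail)
pos 9 'b': at 8
pos 10 'd': at 9
pos 11 'c': at 0 (via fail)
pos 12 'a': at 7
pos 13 'b': at 8
pos 14 'd': at 9
pos 15 'd': at 10
pos 16 'a': at 11  ** P2@[12:16],P3@[14:16]
pos 17 'c': at 0 (via fail)
pos 18 'b': at 1
pos 19 'd': at 3 (via fail)
pos 20 'a': at 7 (via fail)
pos 21 'b': at 8
pos 22 'd': at 9
pos 23 'd': at 10
pos 24 'a': at 11  ** P2@[20:24],P3@[22:24]
pos 25 'a': at 7 (via fail)
pos 26 'a': at 7 (via fail)
pos 27 'd': at 3 (via fail)
pos 28 'b': at 4
pos 29 'd': at 3 (via fail)
pos 30 'd': at 12
pos 31 'a': at 13  ** P3@[29:31]
pos 32 'b': at 8 (via fail)
pos 33 'c': at 2 (via fail)  ** P0@[32:33]
pos 34 'a': at 7 (via fail)
pos 35 'c': at 0 (via fail)
pos 36 'd': at 3
pos 37 'd': at 12
pos 38 'a': at 13  ** P3@[36:38]
pos 39 'd': at 3 (via fail)
pos 40 'd': at 12
pos 41 'a': at 13  ** P3@[39:41]
pos 42 'a': at 7 (via fail)
pos 43 'a': at 7 (via fail)
pos 44 'b': at 8
pos 45 'd': at 9
pos 46 'd': at 10
pos 47 'a': at 11  ** P2@[43:47],P3@[45:47]
pos 48 'b': at 8 (via fail)
pos 49 'b': at 1 (via fail)
pos 50 'c': at 2  ** P0@[49:50]
pos 51 'd': at 3 (via fail)
pos 52 'd': at 12
pos 53 'd': at 12 (via fail)
pos 54 'b': at 4 (via fail)
pos 55 'b': at 5
pos 56 'b': at 6  ** P1@[53:56]
pos 57 'd': at 3 (via fail)
pos 58 'd': at 12
pos 59 'a': at 13  ** P3@[57:59]
pos 60 'd': at 3 (via fail)
pos 61 'b': at 4
pos 62 'b': at 5
pos 63 'b': at 6  ** P1@[60:63]
pos 64 'd': at 3 (via fail)
pos 65 'd': at 12
pos 66 'a': at 13  ** P3@[64:66]
pos 67 'a': at 7 (via fail)
pos 68 'b': at 8
pos 69 'd': at 9
pos 70 'd': at 10
pos 71 'a': at 11  ** P2@[67:71],P3@[69:71]
pos 72 'b': at 8 (via fail)
pos 73 'a': at 7 (via fail)
pos 74 'd': at 3 (via fail)
pos 75 'b': at 4
pos 76 'b': at 5
pos 77 'b': at 6  ** P1@[74:77]
pos 78 'c': at 2 (via fail)  ** P0@[77:78]

All matches (sorted): [[2,3],[16,2],[16,3],[24,2],[24,3],[31,3],[33,0],[38,3],[41,3],[47,2],[47,3],[50,0],[56,1],[59,3],[63,1],[66,3],[71,2],[71,3],[77,1],[78,0]]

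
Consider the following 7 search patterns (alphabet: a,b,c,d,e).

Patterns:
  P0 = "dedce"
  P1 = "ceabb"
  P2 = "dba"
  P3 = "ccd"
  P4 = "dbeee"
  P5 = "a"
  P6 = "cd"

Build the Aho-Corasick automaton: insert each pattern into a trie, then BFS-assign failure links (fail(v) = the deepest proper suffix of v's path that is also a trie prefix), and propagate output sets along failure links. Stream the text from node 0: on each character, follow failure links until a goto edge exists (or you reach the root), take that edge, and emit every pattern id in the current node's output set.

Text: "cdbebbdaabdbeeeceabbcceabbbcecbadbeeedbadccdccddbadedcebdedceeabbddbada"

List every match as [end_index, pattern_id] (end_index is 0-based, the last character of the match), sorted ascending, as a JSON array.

Construct AC machine:
Trie nodes:
  0='ε' goto a→18 c→6 d→1
  1='d' goto b→11 e→2
  2='de' goto d→3
  3='ded' goto c→4
  4='dedc' goto e→5
  5='dedce' goto ·  [P0 ends]
  6='c' goto c→13 d→19 e→7
  7='ce' goto a→8
  8='cea' goto b→9
  9='ceab' goto b→10
  10='ceabb' goto ·  [P1 ends]
  11='db' goto a→12 e→15
  12='dba' goto ·  [P2 ends]
  13='cc' goto d→14
  14='ccd' goto ·  [P3 ends]
  15='dbe' goto e→16
  16='dbee' goto e→17
  17='dbeee' goto ·  [P4 ends]
  18='a' goto ·  [P5 ends]
  19='cd' goto ·  [P6 ends]

BFS fail/out derivation:
  fail(1) 'd': from fail(0)=0 chase 'd': 0 ⇒ 0;  out=∅∪out(0)=∅
  fail(6) 'c': from fail(0)=0 chase 'c': 0 ⇒ 0;  out=∅∪out(0)=∅
  fail(18) 'a': from fail(0)=0 chase 'a': 0 ⇒ 0;  out={5}∪out(0)={5}
  fail(2) 'de': from fail(1)=0 chase 'e': 0 ⇒ 0;  out=∅∪out(0)=∅
  fail(7) 'ce': from fail(6)=0 chase 'e': 0 ⇒ 0;  out=∅∪out(0)=∅
  fail(11) 'db': from fail(1)=0 chase 'b': 0 ⇒ 0;  out=∅∪out(0)=∅
  fail(13) 'cc': from fail(6)=0 chase 'c': 0 ⇒ 6;  out=∅∪out(6)=∅
  fail(19) 'cd': from fail(6)=0 chase 'd': 0 ⇒ 1;  out={6}∪out(1)={6}
  fail(3) 'ded': from fail(2)=0 chase 'd': 0 ⇒ 1;  out=∅∪out(1)=∅
  fail(8) 'cea': from fail(7)=0 chase 'a': 0 ⇒ 18;  out=∅∪out(18)={5}
  fail(12) 'dba': from fail(11)=0 chase 'a': 0 ⇒ 18;  out={2}∪out(18)={2,5}
  fail(14) 'ccd': from fail(13)=6 chase 'd': 6 ⇒ 19;  out={3}∪out(19)={3,6}
  fail(15) 'dbe': from fail(11)=0 chase 'e': 0 ⇒ 0;  out=∅∪out(0)=∅
  fail(4) 'dedc': from fail(3)=1 chase 'c': 1→0 ⇒ 6;  out=∅∪out(6)=∅
  fail(9) 'ceab': from fail(8)=18 chase 'b': 18→0 ⇒ 0;  out=∅∪out(0)=∅
  fail(16) 'dbee': from fail(15)=0 chase 'e': 0 ⇒ 0;  out=∅∪out(0)=∅
  fail(5) 'dedce': from fail(4)=6 chase 'e': 6 ⇒ 7;  out={0}∪out(7)={0}
  fail(10) 'ceabb': from fail(9)=0 chase 'b': 0 ⇒ 0;  out={1}∪out(0)={1}
  fail(17) 'dbeee': from fail(16)=0 chase 'e': 0 ⇒ 0;  out={4}∪out(0)={4}

Scan:
i=0 'c': node 0→6
i=1 'd': node 6→19  emit P6@[0:1]
i=2 'b': node 19→11 (via fail)
i=3 'e': node 11→15
i=4 'b': node 15→0 (via fail)
i=5 'b': node 0→0
i=6 'd': node 0→1
i=7 'a': node 1→18 (via fail)  emit P5@[7:7]
i=8 'a': node 18→18 (via fail)  emit P5@[8:8]
i=9 'b': node 18→0 (via fail)
i=10 'd': node 0→1
i=11 'b': node 1→11
i=12 'e': node 11→15
i=13 'e': node 15→16
i=14 'e': node 16→17  emit P4@[10:14]
i=15 'c': node 17→6 (via fail)
i=16 'e': node 6→7
i=17 'a': node 7→8  emit P5@[17:17]
i=18 'b': node 8→9
i=19 'b': node 9→10  emit P1@[15:19]
i=20 'c': node 10→6 (via fail)
i=21 'c': node 6→13
i=22 'e': node 13→7 (via fail)
i=23 'a': node 7→8  emit P5@[23:23]
i=24 'b': node 8→9
i=25 'b': node 9→10  emit P1@[21:25]
i=26 'b': node 10→0 (via fail)
i=27 'c': node 0→6
i=28 'e': node 6→7
i=29 'c': node 7→6 (via fail)
i=30 'b': node 6→0 (via fail)
i=31 'a': node 0→18  emit P5@[31:31]
i=32 'd': node 18→1 (via fail)
i=33 'b': node 1→11
i=34 'e': node 11→15
i=35 'e': node 15→16
i=36 'e': node 16→17  emit P4@[32:36]
i=37 'd': node 17→1 (via fail)
i=38 'b': node 1→11
i=39 'a': node 11→12  emit P2@[37:39],P5@[39:39]
i=40 'd': node 12→1 (via fail)
i=41 'c': node 1→6 (via fail)
i=42 'c': node 6→13
i=43 'd': node 13→14  emit P3@[41:43],P6@[42:43]
i=44 'c': node 14→6 (via fail)
i=45 'c': node 6→13
i=46 'd': node 13→14  emit P3@[44:46],P6@[45:46]
i=47 'd': node 14→1 (via fail)
i=48 'b': node 1→11
i=49 'a': node 11→12  emit P2@[47:49],P5@[49:49]
i=50 'd': node 12→1 (via fail)
i=51 'e': node 1→2
i=52 'd': node 2→3
i=53 'c': node 3→4
i=54 'e': node 4→5  emit P0@[50:54]
i=55 'b': node 5→0 (via fail)
i=56 'd': node 0→1
i=57 'e': node 1→2
i=58 'd': node 2→3
i=59 'c': node 3→4
i=60 'e': node 4→5  emit P0@[56:60]
i=61 'e': node 5→0 (via fail)
i=62 'a': node 0→18  emit P5@[62:62]
i=63 'b': node 18→0 (via fail)
i=64 'b': node 0→0
i=65 'd': node 0→1
i=66 'd': node 1→1 (via fail)
i=67 'b': node 1→11
i=68 'a': node 11→12  emit P2@[66:68],P5@[68:68]
i=69 'd': node 12→1 (via fail)
i=70 'a': node 1→18 (via fail)  emit P5@[70:70]

Matches: [[1,6],[7,5],[8,5],[14,4],[17,5],[19,1],[23,5],[25,1],[31,5],[36,4],[39,2],[39,5],[43,3],[43,6],[46,3],[46,6],[49,2],[49,5],[54,0],[60,0],[62,5],[68,2],[68,5],[70,5]]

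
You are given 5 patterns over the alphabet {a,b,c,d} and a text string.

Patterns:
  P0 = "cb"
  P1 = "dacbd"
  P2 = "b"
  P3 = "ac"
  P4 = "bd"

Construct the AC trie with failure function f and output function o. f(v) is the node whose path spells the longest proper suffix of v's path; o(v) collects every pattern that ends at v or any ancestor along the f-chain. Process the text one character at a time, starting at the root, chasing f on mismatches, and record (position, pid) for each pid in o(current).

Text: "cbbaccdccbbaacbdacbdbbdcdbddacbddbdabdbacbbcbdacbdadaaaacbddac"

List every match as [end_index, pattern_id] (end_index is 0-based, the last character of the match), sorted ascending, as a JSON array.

Build automaton:
Trie (insert patterns):
  n0 'ε': a→9 b→8 c→1 d→3
  n1 'c': b→2
  n2 'cb': ·  ←P0
  n3 'd': a→4
  n4 'da': c→5
  n5 'dac': b→6
  n6 'dacb': d→7
  n7 'dacbd': ·  ←P1
  n8 'b': d→11  ←P2
  n9 'a': c→10
  n10 'ac': ·  ←P3
  n11 'bd': ·  ←P4

BFS fail/out derivation:
  fail(1) 'c': from fail(0)=0 chase 'c': 0 ⇒ 0;  out=∅∪out(0)=∅
  fail(3) 'd': from fail(0)=0 chase 'd': 0 ⇒ 0;  out=∅∪out(0)=∅
  fail(8) 'b': from fail(0)=0 chase 'b': 0 ⇒ 0;  out={2}∪out(0)={2}
  fail(9) 'a': from fail(0)=0 chase 'a': 0 ⇒ 0;  out=∅∪out(0)=∅
  fail(2) 'cb': from fail(1)=0 chase 'b': 0 ⇒ 8;  out={0}∪out(8)={0,2}
  fail(4) 'da': from fail(3)=0 chase 'a': 0 ⇒ 9;  out=∅∪out(9)=∅
  fail(10) 'ac': from fail(9)=0 chase 'c': 0 ⇒ 1;  out={3}∪out(1)={3}
  fail(11) 'bd': from fail(8)=0 chase 'd': 0 ⇒ 3;  out={4}∪out(3)={4}
  fail(5) 'dac': from fail(4)=9 chase 'c': 9 ⇒ 10;  out=∅∪out(10)={3}
  fail(6) 'dacb': from fail(5)=10 chase 'b': 10→1 ⇒ 2;  out=∅∪out(2)={0,2}
  fail(7) 'dacbd': from fail(6)=2 chase 'd': 2→8 ⇒ 11;  out={1}∪out(11)={1,4}

Scan:
i=0 'c': node 0→1
i=1 'b': node 1→2  emit P0@[0:1],P2@[1:1]
i=2 'b': node 2→8 ·f  emit P2@[2:2]
i=3 'a': node 8→9 ·f
i=4 'c': node 9→10  emit P3@[3:4]
i=5 'c': node 10→1 ·f
i=6 'd': node 1→3 ·f
i=7 'c': node 3→1 ·f
i=8 'c': node 1→1 ·f
i=9 'b': node 1→2  emit P0@[8:9],P2@[9:9]
i=10 'b': node 2→8 ·f  emit P2@[10:10]
i=11 'a': node 8→9 ·f
i=12 'a': node 9→9 ·f
i=13 'c': node 9→10  emit P3@[12:13]
i=14 'b': node 10→2 ·f  emit P0@[13:14],P2@[14:14]
i=15 'd': node 2→11 ·f  emit P4@[14:15]
i=16 'a': node 11→4 ·f
i=17 'c': node 4→5  emit P3@[16:17]
i=18 'b': node 5→6  emit P0@[17:18],P2@[18:18]
i=19 'd': node 6→7  emit P1@[15:19],P4@[18:19]
i=20 'b': node 7→8 ·f  emit P2@[20:20]
i=21 'b': node 8→8 ·f  emit P2@[21:21]
i=22 'd': node 8→11  emit P4@[21:22]
i=23 'c': node 11→1 ·f
i=24 'd': node 1→3 ·f
i=25 'b': node 3→8 ·f  emit P2@[25:25]
i=26 'd': node 8→11  emit P4@[25:26]
i=27 'd': node 11→3 ·f
i=28 'a': node 3→4
i=29 'c': node 4→5  emit P3@[28:29]
i=30 'b': node 5→6  emit P0@[29:30],P2@[30:30]
i=31 'd': node 6→7  emit P1@[27:31],P4@[30:31]
i=32 'd': node 7→3 ·f
i=33 'b': node 3→8 ·f  emit P2@[33:33]
i=34 'd': node 8→11  emit P4@[33:34]
i=35 'a': node 11→4 ·f
i=36 'b': node 4→8 ·f  emit P2@[36:36]
i=37 'd': node 8→11  emit P4@[36:37]
i=38 'b': node 11→8 ·f  emit P2@[38:38]
i=39 'a': node 8→9 ·f
i=40 'c': node 9→10  emit P3@[39:40]
i=41 'b': node 10→2 ·f  emit P0@[40:41],P2@[41:41]
i=42 'b': node 2→8 ·f  emit P2@[42:42]
i=43 'c': node 8→1 ·f
i=44 'b': node 1→2  emit P0@[43:44],P2@[44:44]
i=45 'd': node 2→11 ·f  emit P4@[44:45]
i=46 'a': node 11→4 ·f
i=47 'c': node 4→5  emit P3@[46:47]
i=48 'b': node 5→6  emit P0@[47:48],P2@[48:48]
i=49 'd': node 6→7  emit P1@[45:49],P4@[48:49]
i=50 'a': node 7→4 ·f
i=51 'd': node 4→3 ·f
i=52 'a': node 3→4
i=53 'a': node 4→9 ·f
i=54 'a': node 9→9 ·f
i=55 'a': node 9→9 ·f
i=56 'c': node 9→10  emit P3@[55:56]
i=57 'b': node 10→2 ·f  emit P0@[56:57],P2@[57:57]
i=58 'd': node 2→11 ·f  emit P4@[57:58]
i=59 'd': node 11→3 ·f
i=60 'a': node 3→4
i=61 'c': node 4→5  emit P3@[60:61]

Result: [[1,0],[1,2],[2,2],[4,3],[9,0],[9,2],[10,2],[13,3],[14,0],[14,2],[15,4],[17,3],[18,0],[18,2],[19,1],[19,4],[20,2],[21,2],[22,4],[25,2],[26,4],[29,3],[30,0],[30,2],[31,1],[31,4],[33,2],[34,4],[36,2],[37,4],[38,2],[40,3],[41,0],[41,2],[42,2],[44,0],[44,2],[45,4],[47,3],[48,0],[48,2],[49,1],[49,4],[56,3],[57,0],[57,2],[58,4],[61,3]]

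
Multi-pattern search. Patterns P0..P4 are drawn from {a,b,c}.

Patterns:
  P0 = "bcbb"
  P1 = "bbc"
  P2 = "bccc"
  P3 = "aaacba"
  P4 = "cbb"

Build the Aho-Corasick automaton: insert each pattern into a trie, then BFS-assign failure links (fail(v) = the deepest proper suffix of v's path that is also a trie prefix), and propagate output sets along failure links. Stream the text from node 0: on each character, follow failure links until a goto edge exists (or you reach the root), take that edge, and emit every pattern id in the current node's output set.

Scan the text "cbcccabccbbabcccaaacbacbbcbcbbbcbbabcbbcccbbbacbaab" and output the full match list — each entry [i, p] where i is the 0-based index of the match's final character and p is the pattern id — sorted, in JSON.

Construct AC machine:
Trie (insert patterns):
  n0 'ε': a→9 b→1 c→15
  n1 'b': b→5 c→2
  n2 'bc': b→3 c→7
  n3 'bcb': b→4
  n4 'bcbb': ·  ←P0
  n5 'bb': c→6
  n6 'bbc': ·  ←P1
  n7 'bcc': c→8
  n8 'bccc': ·  ←P2
  n9 'a': a→10
  n10 'aa': a→11
  n11 'aaa': c→12
  n12 'aaac': b→13
  n13 'aaacb': a→14
  n14 'aaacba': ·  ←P3
  n15 'c': b→16
  n16 'cb': b→17
  n17 'cbb': ·  ←P4

BFS fail/out derivation:
  fail(1) 'b': from fail(0)=0 chase 'b': 0 ⇒ 0;  out=∅∪out(0)=∅
  fail(9) 'a': from fail(0)=0 chase 'a': 0 ⇒ 0;  out=∅∪out(0)=∅
  fail(15) 'c': from fail(0)=0 chase 'c': 0 ⇒ 0;  out=∅∪out(0)=∅
  fail(2) 'bc': from fail(1)=0 chase 'c': 0 ⇒ 15;  out=∅∪out(15)=∅
  fail(5) 'bb': from fail(1)=0 chase 'b': 0 ⇒ 1;  out=∅∪out(1)=∅
  fail(10) 'aa': from fail(9)=0 chase 'a': 0 ⇒ 9;  out=∅∪out(9)=∅
  fail(16) 'cb': from fail(15)=0 chase 'b': 0 ⇒ 1;  out=∅∪out(1)=∅
  fail(3) 'bcb': from fail(2)=15 chase 'b': 15 ⇒ 16;  out=∅∪out(16)=∅
  fail(6) 'bbc': from fail(5)=1 chase 'c': 1 ⇒ 2;  out={1}∪out(2)={1}
  fail(7) 'bcc': from fail(2)=15 chase 'c': 15→0 ⇒ 15;  out=∅∪out(15)=∅
  fail(11) 'aaa': from fail(10)=9 chase 'a': 9 ⇒ 10;  out=∅∪out(10)=∅
  fail(17) 'cbb': from fail(16)=1 chase 'b': 1 ⇒ 5;  out={4}∪out(5)={4}
  fail(4) 'bcbb': from fail(3)=16 chase 'b': 16 ⇒ 17;  out={0}∪out(17)={0,4}
  fail(8) 'bccc': from fail(7)=15 chase 'c': 15→0 ⇒ 15;  out={2}∪out(15)={2}
  fail(12) 'aaac': from fail(11)=10 chase 'c': 10→9→0 ⇒ 15;  out=∅∪out(15)=∅
  fail(13) 'aaacb': from fail(12)=15 chase 'b': 15 ⇒ 16;  out=∅∪out(16)=∅
  fail(14) 'aaacba': from fail(13)=16 chase 'a': 16→1→0 ⇒ 9;  out={3}∪out(9)={3}

Run:
pos 0 'c': at 15
pos 1 'b': at 16
pos 2 'c': at 2 ·f
pos 3 'c': at 7
pos 4 'c': at 8  emit P2@[1:4]
pos 5 'a': at 9 ·f
pos 6 'b': at 1 ·f
pos 7 'c': at 2
pos 8 'c': at 7
pos 9 'b': at 16 ·f
pos 10 'b': at 17  emit P4@[8:10]
pos 11 'a': at 9 ·f
pos 12 'b': at 1 ·f
pos 13 'c': at 2
pos 14 'c': at 7
pos 15 'c': at 8  emit P2@[12:15]
pos 16 'a': at 9 ·f
pos 17 'a': at 10
pos 18 'a': at 11
pos 19 'c': at 12
pos 20 'b': at 13
pos 21 'a': at 14  emit P3@[16:21]
pos 22 'c': at 15 ·f
pos 23 'b': at 16
pos 24 'b': at 17  emit P4@[22:24]
pos 25 'c': at 6 ·f  emit P1@[23:25]
pos 26 'b': at 3 ·f
pos 27 'c': at 2 ·f
pos 28 'b': at 3
pos 29 'b': at 4  emit P0@[26:29],P4@[27:29]
pos 30 'b': at 5 ·f
pos 31 'c': at 6  emit P1@[29:31]
pos 32 'b': at 3 ·f
pos 33 'b': at 4  emit P0@[30:33],P4@[31:33]
pos 34 'a': at 9 ·f
pos 35 'b': at 1 ·f
pos 36 'c': at 2
pos 37 'b': at 3
pos 38 'b': at 4  emit P0@[35:38],P4@[36:38]
pos 39 'c': at 6 ·f  emit P1@[37:39]
pos 40 'c': at 7 ·f
pos 41 'c': at 8  emit P2@[38:41]
pos 42 'b': at 16 ·f
pos 43 'b': at 17  emit P4@[41:43]
pos 44 'b': at 5 ·f
pos 45 'a': at 9 ·f
pos 46 'c': at 15 ·f
pos 47 'b': at 16
pos 48 'a': at 9 ·f
pos 49 'a': at 10
pos 50 'b': at 1 ·f

Result: [[4,2],[10,4],[15,2],[21,3],[24,4],[25,1],[29,0],[29,4],[31,1],[33,0],[33,4],[38,0],[38,4],[39,1],[41,2],[43,4]]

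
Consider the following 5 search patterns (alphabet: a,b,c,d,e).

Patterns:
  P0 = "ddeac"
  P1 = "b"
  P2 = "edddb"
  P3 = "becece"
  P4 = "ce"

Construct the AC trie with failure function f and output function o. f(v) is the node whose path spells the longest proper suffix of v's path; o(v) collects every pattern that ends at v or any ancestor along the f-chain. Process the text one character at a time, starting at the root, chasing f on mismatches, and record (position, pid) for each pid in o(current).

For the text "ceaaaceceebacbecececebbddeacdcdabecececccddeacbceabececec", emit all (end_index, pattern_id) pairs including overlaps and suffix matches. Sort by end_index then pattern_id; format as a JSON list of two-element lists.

Construct AC machine:
Trie nodes:
  n0 'ε': b→6 c→17 d→1 e→7
  n1 'd': d→2
  n2 'dd': e→3
  n3 'dde': a→4
  n4 'ddea': c→5
  n5 'ddeac': ·  [P0 ends]
  n6 'b': e→12  [P1 ends]
  n7 'e': d→8
  n8 'ed': d→9
  n9 'edd': d→10
  n10 'eddd': b→11
  n11 'edddb': ·  [P2 ends]
  n12 'be': c→13
  n13 'bec': e→14
  n14 'bece': c→15
  n15 'becec': e→16
  n16 'becece': ·  [P3 ends]
  n17 'c': e→18
  n18 'ce': ·  [P4 ends]

BFS fail/out derivation:
  n1('d'): parent n0 fail=0; on 'd' 0 → fail=0;  out ∅∪∅=∅
  n6('b'): parent n0 fail=0; on 'b' 0 → fail=0;  out {1}∪∅={1}
  n7('e'): parent n0 fail=0; on 'e' 0 → fail=0;  out ∅∪∅=∅
  n17('c'): parent n0 fail=0; on 'c' 0 → fail=0;  out ∅∪∅=∅
  n2('dd'): parent n1 fail=0; on 'd' 0 → fail=1;  out ∅∪∅=∅
  n8('ed'): parent n7 fail=0; on 'd' 0 → fail=1;  out ∅∪∅=∅
  n12('be'): parent n6 fail=0; on 'e' 0 → fail=7;  out ∅∪∅=∅
  n18('ce'): parent n17 fail=0; on 'e' 0 → fail=7;  out {4}∪∅={4}
  n3('dde'): parent n2 fail=1; on 'e' 1→0 → fail=7;  out ∅∪∅=∅
  n9('edd'): parent n8 fail=1; on 'd' 1 → fail=2;  out ∅∪∅=∅
  n13('bec'): parent n12 fail=7; on 'c' 7→0 → fail=17;  out ∅∪∅=∅
  n4('ddea'): parent n3 fail=7; on 'a' 7→0 → fail=0;  out ∅∪∅=∅
  n10('eddd'): parent n9 fail=2; on 'd' 2→1 → fail=2;  out ∅∪∅=∅
  n14('bece'): parent n13 fail=17; on 'e' 17 → fail=18;  out ∅∪{4}={4}
  n5('ddeac'): parent n4 fail=0; on 'c' 0 → fail=17;  out {0}∪∅={0}
  n11('edddb'): parent n10 fail=2; on 'b' 2→1→0 → fail=6;  out {2}∪{1}={1,2}
  n15('becec'): parent n14 fail=18; on 'c' 18→7→0 → fail=17;  out ∅∪∅=∅
  n16('becece'): parent n15 fail=17; on 'e' 17 → fail=18;  out {3}∪{4}={3,4}

Run:
pos 0 'c': at 17
pos 1 'e': at 18  ** P4@[0:1]
pos 2 'a': at 0 (fail-walked)
pos 3 'a': at 0
pos 4 'a': at 0
pos 5 'c': at 17
pos 6 'e': at 18  ** P4@[5:6]
pos 7 'c': at 17 (fail-walked)
pos 8 'e': at 18  ** P4@[7:8]
pos 9 'e': at 7 (fail-walked)
pos 10 'b': at 6 (fail-walked)  ** P1@[10:10]
pos 11 'a': at 0 (fail-walked)
pos 12 'c': at 17
pos 13 'b': at 6 (fail-walked)  ** P1@[13:13]
pos 14 'e': at 12
pos 15 'c': at 13
pos 16 'e': at 14  ** P4@[15:16]
pos 17 'c': at 15
pos 18 'e': at 16  ** P3@[13:18],P4@[17:18]
pos 19 'c': at 17 (fail-walked)
pos 20 'e': at 18  ** P4@[19:20]
pos 21 'b': at 6 (fail-walked)  ** P1@[21:21]
pos 22 'b': at 6 (fail-walked)  ** P1@[22:22]
pos 23 'd': at 1 (fail-walked)
pos 24 'd': at 2
pos 25 'e': at 3
pos 26 'a': at 4
pos 27 'c': at 5  ** P0@[23:27]
pos 28 'd': at 1 (fail-walked)
pos 29 'c': at 17 (fail-walked)
pos 30 'd': at 1 (fail-walked)
pos 31 'a': at 0 (fail-walked)
pos 32 'b': at 6  ** P1@[32:32]
pos 33 'e': at 12
pos 34 'c': at 13
pos 35 'e': at 14  ** P4@[34:35]
pos 36 'c': at 15
pos 37 'e': at 16  ** P3@[32:37],P4@[36:37]
pos 38 'c': at 17 (fail-walked)
pos 39 'c': at 17 (fail-walked)
pos 40 'c': at 17 (fail-walked)
pos 41 'd': at 1 (fail-walked)
pos 42 'd': at 2
pos 43 'e': at 3
pos 44 'a': at 4
pos 45 'c': at 5  ** P0@[41:45]
pos 46 'b': at 6 (fail-walked)  ** P1@[46:46]
pos 47 'c': at 17 (fail-walked)
pos 48 'e': at 18  ** P4@[47:48]
pos 49 'a': at 0 (fail-walked)
pos 50 'b': at 6  ** P1@[50:50]
pos 51 'e': at 12
pos 52 'c': at 13
pos 53 'e': at 14  ** P4@[52:53]
pos 54 'c': at 15
pos 55 'e': at 16  ** P3@[50:55],P4@[54:55]
pos 56 'c': at 17 (fail-walked)

All matches (sorted): [[1,4],[6,4],[8,4],[10,1],[13,1],[16,4],[18,3],[18,4],[20,4],[21,1],[22,1],[27,0],[32,1],[35,4],[37,3],[37,4],[45,0],[46,1],[48,4],[50,1],[53,4],[55,3],[55,4]]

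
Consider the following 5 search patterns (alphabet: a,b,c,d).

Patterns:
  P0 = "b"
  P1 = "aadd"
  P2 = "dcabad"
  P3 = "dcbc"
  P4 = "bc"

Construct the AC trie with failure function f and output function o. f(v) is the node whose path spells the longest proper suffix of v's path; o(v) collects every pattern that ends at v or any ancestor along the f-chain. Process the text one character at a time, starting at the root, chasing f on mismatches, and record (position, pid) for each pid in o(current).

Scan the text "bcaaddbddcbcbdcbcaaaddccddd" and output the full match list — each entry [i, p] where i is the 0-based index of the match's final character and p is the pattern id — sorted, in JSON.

Build automaton:
Trie nodes:
  0='ε' goto a→2 b→1 d→6
  1='b' goto c→14  ←P0
  2='a' goto a→3
  3='aa' goto d→4
  4='aad' goto d→5
  5='aadd' goto ·  ←P1
  6='d' goto c→7
  7='dc' goto a→8 b→12
  8='dca' goto b→9
  9='dcab' goto a→10
  10='dcaba' goto d→11
  11='dcabad' goto ·  ←P2
  12='dcb' goto c→13
  13='dcbc' goto ·  ←P3
  14='bc' goto ·  ←P4

Failure links (BFS by depth):
  fail(1) 'b': from fail(0)=0 chase 'b': 0 ⇒ 0;  out={0}∪out(0)={0}
  fail(2) 'a': from fail(0)=0 chase 'a': 0 ⇒ 0;  out=∅∪out(0)=∅
  fail(6) 'd': from fail(0)=0 chase 'd': 0 ⇒ 0;  out=∅∪out(0)=∅
  fail(3) 'aa': from fail(2)=0 chase 'a': 0 ⇒ 2;  out=∅∪out(2)=∅
  fail(7) 'dc': from fail(6)=0 chase 'c': 0 ⇒ 0;  out=∅∪out(0)=∅
  fail(14) 'bc': from fail(1)=0 chase 'c': 0 ⇒ 0;  out={4}∪out(0)={4}
  fail(4) 'aad': from fail(3)=2 chase 'd': 2→0 ⇒ 6;  out=∅∪out(6)=∅
  fail(8) 'dca': from fail(7)=0 chase 'a': 0 ⇒ 2;  out=∅∪out(2)=∅
  fail(12) 'dcb': from fail(7)=0 chase 'b': 0 ⇒ 1;  out=∅∪out(1)={0}
  fail(5) 'aadd': from fail(4)=6 chase 'd': 6→0 ⇒ 6;  out={1}∪out(6)={1}
  fail(9) 'dcab': from fail(8)=2 chase 'b': 2→0 ⇒ 1;  out=∅∪out(1)={0}
  fail(13) 'dcbc': from fail(12)=1 chase 'c': 1 ⇒ 14;  out={3}∪out(14)={3,4}
  fail(10) 'dcaba': from fail(9)=1 chase 'a': 1→0 ⇒ 2;  out=∅∪out(2)=∅
  fail(11) 'dcabad': from fail(10)=2 chase 'd': 2→0 ⇒ 6;  out={2}∪out(6)={2}

Run:
pos 0 'b': at 1  emit P0@[0:0]
pos 1 'c': at 14  emit P4@[0:1]
pos 2 'a': at 2 (via fail)
pos 3 'a': at 3
pos 4 'd': at 4
pos 5 'd': at 5  emit P1@[2:5]
pos 6 'b': at 1 (via fail)  emit P0@[6:6]
pos 7 'd': at 6 (via fail)
pos 8 'd': at 6 (via fail)
pos 9 'c': at 7
pos 10 'b': at 12  emit P0@[10:10]
pos 11 'c': at 13  emit P3@[8:11],P4@[10:11]
pos 12 'b': at 1 (via fail)  emit P0@[12:12]
pos 13 'd': at 6 (via fail)
pos 14 'c': at 7
pos 15 'b': at 12  emit P0@[15:15]
pos 16 'c': at 13  emit P3@[13:16],P4@[15:16]
pos 17 'a': at 2 (via fail)
pos 18 'a': at 3
pos 19 'a': at 3 (via fail)
pos 20 'd': at 4
pos 21 'd': at 5  emit P1@[18:21]
pos 22 'c': at 7 (via fail)
pos 23 'c': at 0 (via fail)
pos 24 'd': at 6
pos 25 'd': at 6 (via fail)
pos 26 'd': at 6 (via fail)

Result: [[0,0],[1,4],[5,1],[6,0],[10,0],[11,3],[11,4],[12,0],[15,0],[16,3],[16,4],[21,1]]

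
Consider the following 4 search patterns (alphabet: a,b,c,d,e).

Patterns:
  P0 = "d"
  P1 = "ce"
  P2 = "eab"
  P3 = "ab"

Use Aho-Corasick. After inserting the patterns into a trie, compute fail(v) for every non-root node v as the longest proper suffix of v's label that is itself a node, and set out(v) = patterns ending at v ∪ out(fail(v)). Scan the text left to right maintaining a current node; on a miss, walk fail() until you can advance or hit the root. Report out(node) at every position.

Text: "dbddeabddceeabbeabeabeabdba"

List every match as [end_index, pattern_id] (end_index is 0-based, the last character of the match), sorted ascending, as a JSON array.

Build automaton:
Trie (insert patterns):
  0='ε' goto a→7 c→2 d→1 e→4
  1='d' goto ·  ←P0
  2='c' goto e→3
  3='ce' goto ·  ←P1
  4='e' goto a→5
  5='ea' goto b→6
  6='eab' goto ·  ←P2
  7='a' goto b→8
  8='ab' goto ·  ←P3

BFS fail/out derivation:
  fail(1) 'd': from fail(0)=0 chase 'd': 0 ⇒ 0;  out={0}∪out(0)={0}
  fail(2) 'c': from fail(0)=0 chase 'c': 0 ⇒ 0;  out=∅∪out(0)=∅
  fail(4) 'e': from fail(0)=0 chase 'e': 0 ⇒ 0;  out=∅∪out(0)=∅
  fail(7) 'a': from fail(0)=0 chase 'a': 0 ⇒ 0;  out=∅∪out(0)=∅
  fail(3) 'ce': from fail(2)=0 chase 'e': 0 ⇒ 4;  out={1}∪out(4)={1}
  fail(5) 'ea': from fail(4)=0 chase 'a': 0 ⇒ 7;  out=∅∪out(7)=∅
  fail(8) 'ab': from fail(7)=0 chase 'b': 0 ⇒ 0;  out={3}∪out(0)={3}
  fail(6) 'eab': from fail(5)=7 chase 'b': 7 ⇒ 8;  out={2}∪out(8)={2,3}

Text stream:
pos 0 'd': at 1  → match P0@[0:0]
pos 1 'b': at 0 ·f
pos 2 'd': at 1  → match P0@[2:2]
pos 3 'd': at 1 ·f  → match P0@[3:3]
pos 4 'e': at 4 ·f
pos 5 'a': at 5
pos 6 'b': at 6  → match P2@[4:6],P3@[5:6]
pos 7 'd': at 1 ·f  → match P0@[7:7]
pos 8 'd': at 1 ·f  → match P0@[8:8]
pos 9 'c': at 2 ·f
pos 10 'e': at 3  → match P1@[9:10]
pos 11 'e': at 4 ·f
pos 12 'a': at 5
pos 13 'b': at 6  → match P2@[11:13],P3@[12:13]
pos 14 'b': at 0 ·f
pos 15 'e': at 4
pos 16 'a': at 5
pos 17 'b': at 6  → match P2@[15:17],P3@[16:17]
pos 18 'e': at 4 ·f
pos 19 'a': at 5
pos 20 'b': at 6  → match P2@[18:20],P3@[19:20]
pos 21 'e': at 4 ·f
pos 22 'a': at 5
pos 23 'b': at 6  → match P2@[21:23],P3@[22:23]
pos 24 'd': at 1 ·f  → match P0@[24:24]
pos 25 'b': at 0 ·f
pos 26 'a': at 7

All matches (sorted): [[0,0],[2,0],[3,0],[6,2],[6,3],[7,0],[8,0],[10,1],[13,2],[13,3],[17,2],[17,3],[20,2],[20,3],[23,2],[23,3],[24,0]]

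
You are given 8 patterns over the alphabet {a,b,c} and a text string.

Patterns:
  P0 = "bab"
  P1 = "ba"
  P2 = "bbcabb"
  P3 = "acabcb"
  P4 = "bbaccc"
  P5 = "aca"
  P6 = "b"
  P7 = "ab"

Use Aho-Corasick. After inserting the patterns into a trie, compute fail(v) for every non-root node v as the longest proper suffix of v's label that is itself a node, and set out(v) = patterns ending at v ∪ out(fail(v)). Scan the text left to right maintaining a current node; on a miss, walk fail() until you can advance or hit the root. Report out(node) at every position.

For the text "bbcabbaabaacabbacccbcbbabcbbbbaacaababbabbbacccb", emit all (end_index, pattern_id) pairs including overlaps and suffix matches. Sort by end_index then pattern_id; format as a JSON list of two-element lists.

Build:
Trie (insert patterns):
  n0 'ε': a→9 b→1
  n1 'b': a→2 b→4  ←P6
  n2 'ba': b→3  ←P1
  n3 'bab': ·  ←P0
  n4 'bb': a→15 c→5
  n5 'bbc': a→6
  n6 'bbca': b→7
  n7 'bbcab': b→8
  n8 'bbcabb': ·  ←P2
  n9 'a': b→19 c→10
  n10 'ac': a→11
  n11 'aca': b→12  ←P5
  n12 'acab': c→13
  n13 'acabc': b→14
  n14 'acabcb': ·  ←P3
  n15 'bba': c→16
  n16 'bbac': c→17
  n17 'bbacc': c→18
  n18 'bbaccc': ·  ←P4
  n19 'ab': ·  ←P7

Failure links (BFS by depth):
  n1('b'): parent n0 fail=0; on 'b' 0 → fail=0;  out {6}∪∅={6}
  n9('a'): parent n0 fail=0; on 'a' 0 → fail=0;  out ∅∪∅=∅
  n2('ba'): parent n1 fail=0; on 'a' 0 → fail=9;  out {1}∪∅={1}
  n4('bb'): parent n1 fail=0; on 'b' 0 → fail=1;  out ∅∪{6}={6}
  n10('ac'): parent n9 fail=0; on 'c' 0 → fail=0;  out ∅∪∅=∅
  n19('ab'): parent n9 fail=0; on 'b' 0 → fail=1;  out {7}∪{6}={6,7}
  n3('bab'): parent n2 fail=9; on 'b' 9 → fail=19;  out {0}∪{6,7}={0,6,7}
  n5('bbc'): parent n4 fail=1; on 'c' 1→0 → fail=0;  out ∅∪∅=∅
  n11('aca'): parent n10 fail=0; on 'a' 0 → fail=9;  out {5}∪∅={5}
  n15('bba'): parent n4 fail=1; on 'a' 1 → fail=2;  out ∅∪{1}={1}
  n6('bbca'): parent n5 fail=0; on 'a' 0 → fail=9;  out ∅∪∅=∅
  n12('acab'): parent n11 fail=9; on 'b' 9 → fail=19;  out ∅∪{6,7}={6,7}
  n16('bbac'): parent n15 fail=2; on 'c' 2→9 → fail=10;  out ∅∪∅=∅
  n7('bbcab'): parent n6 fail=9; on 'b' 9 → fail=19;  out ∅∪{6,7}={6,7}
  n13('acabc'): parent n12 fail=19; on 'c' 19→1→0 → fail=0;  out ∅∪∅=∅
  n17('bbacc'): parent n16 fail=10; on 'c' 10→0 → fail=0;  out ∅∪∅=∅
  n8('bbcabb'): parent n7 fail=19; on 'b' 19→1 → fail=4;  out {2}∪{6}={2,6}
  n14('acabcb'): parent n13 fail=0; on 'b' 0 → fail=1;  out {3}∪{6}={3,6}
  n18('bbaccc'): parent n17 fail=0; on 'c' 0 → fail=0;  out {4}∪∅={4}

Run:
[0] read 'b'  n0⇒n1  emit P6@[0:0]
[1] read 'b'  n1⇒n4  emit P6@[1:1]
[2] read 'c'  n4⇒n5
[3] read 'a'  n5⇒n6
[4] read 'b'  n6⇒n7  emit P6@[4:4],P7@[3:4]
[5] read 'b'  n7⇒n8  emit P2@[0:5],P6@[5:5]
[6] read 'a'  n8⇒n15 ·f  emit P1@[5:6]
[7] read 'a'  n15⇒n9 ·f
[8] read 'b'  n9⇒n19  emit P6@[8:8],P7@[7:8]
[9] read 'a'  n19⇒n2 ·f  emit P1@[8:9]
[10] read 'a'  n2⇒n9 ·f
[11] read 'c'  n9⇒n10
[12] read 'a'  n10⇒n11  emit P5@[10:12]
[13] read 'b'  n11⇒n12  emit P6@[13:13],P7@[12:13]
[14] read 'b'  n12⇒n4 ·f  emit P6@[14:14]
[15] read 'a'  n4⇒n15  emit P1@[14:15]
[16] read 'c'  n15⇒n16
[17] read 'c'  n16⇒n17
[18] read 'c'  n17⇒n18  emit P4@[13:18]
[19] read 'b'  n18⇒n1 ·f  emit P6@[19:19]
[20] read 'c'  n1⇒n0 ·f
[21] read 'b'  n0⇒n1  emit P6@[21:21]
[22] read 'b'  n1⇒n4  emit P6@[22:22]
[23] read 'a'  n4⇒n15  emit P1@[22:23]
[24] read 'b'  n15⇒n3 ·f  emit P0@[22:24],P6@[24:24],P7@[23:24]
[25] read 'c'  n3⇒n0 ·f
[26] read 'b'  n0⇒n1  emit P6@[26:26]
[27] read 'b'  n1⇒n4  emit P6@[27:27]
[28] read 'b'  n4⇒n4 ·f  emit P6@[28:28]
[29] read 'b'  n4⇒n4 ·f  emit P6@[29:29]
[30] read 'a'  n4⇒n15  emit P1@[29:30]
[31] read 'a'  n15⇒n9 ·f
[32] read 'c'  n9⇒n10
[33] read 'a'  n10⇒n11  emit P5@[31:33]
[34] read 'a'  n11⇒n9 ·f
[35] read 'b'  n9⇒n19  emit P6@[35:35],P7@[34:35]
[36] read 'a'  n19⇒n2 ·f  emit P1@[35:36]
[37] read 'b'  n2⇒n3  emit P0@[35:37],P6@[37:37],P7@[36:37]
[38] read 'b'  n3⇒n4 ·f  emit P6@[38:38]
[39] read 'a'  n4⇒n15  emit P1@[38:39]
[40] read 'b'  n15⇒n3 ·f  emit P0@[38:40],P6@[40:40],P7@[39:40]
[41] read 'b'  n3⇒n4 ·f  emit P6@[41:41]
[42] read 'b'  n4⇒n4 ·f  emit P6@[42:42]
[43] read 'a'  n4⇒n15  emit P1@[42:43]
[44] read 'c'  n15⇒n16
[45] read 'c'  n16⇒n17
[46] read 'c'  n17⇒n18  emit P4@[41:46]
[47] read 'b'  n18⇒n1 ·f  emit P6@[47:47]

Result: [[0,6],[1,6],[4,6],[4,7],[5,2],[5,6],[6,1],[8,6],[8,7],[9,1],[12,5],[13,6],[13,7],[14,6],[15,1],[18,4],[19,6],[21,6],[22,6],[23,1],[24,0],[24,6],[24,7],[26,6],[27,6],[28,6],[29,6],[30,1],[33,5],[35,6],[35,7],[36,1],[37,0],[37,6],[37,7],[38,6],[39,1],[40,0],[40,6],[40,7],[41,6],[42,6],[43,1],[46,4],[47,6]]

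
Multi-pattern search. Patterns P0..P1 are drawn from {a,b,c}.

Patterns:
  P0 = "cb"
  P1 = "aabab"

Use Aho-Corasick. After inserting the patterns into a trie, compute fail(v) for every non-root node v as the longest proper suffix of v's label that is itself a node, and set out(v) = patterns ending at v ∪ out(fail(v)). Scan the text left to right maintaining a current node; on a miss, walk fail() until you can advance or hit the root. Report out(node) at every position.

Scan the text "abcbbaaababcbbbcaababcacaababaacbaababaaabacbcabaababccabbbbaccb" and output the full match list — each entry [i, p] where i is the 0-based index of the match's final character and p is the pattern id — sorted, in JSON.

Build automaton:
Trie (insert patterns):
  n0 'ε': a→3 c→1
  n1 'c': b→2
  n2 'cb': ·  [P0 ends]
  n3 'a': a→4
  n4 'aa': b→5
  n5 'aab': a→6
  n6 'aaba': b→7
  n7 'aabab': ·  [P1 ends]

BFS fail/out derivation:
  fail(1) 'c': from fail(0)=0 chase 'c': 0 ⇒ 0;  out=∅∪out(0)=∅
  fail(3) 'a': from fail(0)=0 chase 'a': 0 ⇒ 0;  out=∅∪out(0)=∅
  fail(2) 'cb': from fail(1)=0 chase 'b': 0 ⇒ 0;  out={0}∪out(0)={0}
  fail(4) 'aa': from fail(3)=0 chase 'a': 0 ⇒ 3;  out=∅∪out(3)=∅
  fail(5) 'aab': from fail(4)=3 chase 'b': 3→0 ⇒ 0;  out=∅∪out(0)=∅
  fail(6) 'aaba': from fail(5)=0 chase 'a': 0 ⇒ 3;  out=∅∪out(3)=∅
  fail(7) 'aabab': from fail(6)=3 chase 'b': 3→0 ⇒ 0;  out={1}∪out(0)={1}

Text stream:
pos 0 'a': at 3
pos 1 'b': at 0 (fail-walked)
pos 2 'c': at 1
pos 3 'b': at 2  emit P0@[2:3]
pos 4 'b': at 0 (fail-walked)
pos 5 'a': at 3
pos 6 'a': at 4
pos 7 'a': at 4 (fail-walked)
pos 8 'b': at 5
pos 9 'a': at 6
pos 10 'b': at 7  emit P1@[6:10]
pos 11 'c': at 1 (fail-walked)
pos 12 'b': at 2  emit P0@[11:12]
pos 13 'b': at 0 (fail-walked)
pos 14 'b': at 0
pos 15 'c': at 1
pos 16 'a': at 3 (fail-walked)
pos 17 'a': at 4
pos 18 'b': at 5
pos 19 'a': at 6
pos 20 'b': at 7  emit P1@[16:20]
pos 21 'c': at 1 (fail-walked)
pos 22 'a': at 3 (fail-walked)
pos 23 'c': at 1 (fail-walked)
pos 24 'a': at 3 (fail-walked)
pos 25 'a': at 4
pos 26 'b': at 5
pos 27 'a': at 6
pos 28 'b': at 7  emit P1@[24:28]
pos 29 'a': at 3 (fail-walked)
pos 30 'a': at 4
pos 31 'c': at 1 (fail-walked)
pos 32 'b': at 2  emit P0@[31:32]
pos 33 'a': at 3 (fail-walked)
pos 34 'a': at 4
pos 35 'b': at 5
pos 36 'a': at 6
pos 37 'b': at 7  emit P1@[33:37]
pos 38 'a': at 3 (fail-walked)
pos 39 'a': at 4
pos 40 'a': at 4 (fail-walked)
pos 41 'b': at 5
pos 42 'a': at 6
pos 43 'c': at 1 (fail-walked)
pos 44 'b': at 2  emit P0@[43:44]
pos 45 'c': at 1 (fail-walked)
pos 46 'a': at 3 (fail-walked)
pos 47 'b': at 0 (fail-walked)
pos 48 'a': at 3
pos 49 'a': at 4
pos 50 'b': at 5
pos 51 'a': at 6
pos 52 'b': at 7  emit P1@[48:52]
pos 53 'c': at 1 (fail-walked)
pos 54 'c': at 1 (fail-walked)
pos 55 'a': at 3 (fail-walked)
pos 56 'b': at 0 (fail-walked)
pos 57 'b': at 0
pos 58 'b': at 0
pos 59 'b': at 0
pos 60 'a': at 3
pos 61 'c': at 1 (fail-walked)
pos 62 'c': at 1 (fail-walked)
pos 63 'b': at 2  emit P0@[62:63]

All matches (sorted): [[3,0],[10,1],[12,0],[20,1],[28,1],[32,0],[37,1],[44,0],[52,1],[63,0]]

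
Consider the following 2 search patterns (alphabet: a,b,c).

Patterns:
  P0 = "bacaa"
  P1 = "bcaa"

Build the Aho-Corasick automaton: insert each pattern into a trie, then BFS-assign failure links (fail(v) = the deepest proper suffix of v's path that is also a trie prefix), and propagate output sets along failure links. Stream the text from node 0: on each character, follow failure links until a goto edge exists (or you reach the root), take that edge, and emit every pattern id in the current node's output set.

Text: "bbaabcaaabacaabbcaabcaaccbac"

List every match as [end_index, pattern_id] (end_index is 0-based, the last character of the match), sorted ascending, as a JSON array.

Build automaton:
Trie nodes:
  n0 'ε': b→1
  n1 'b': a→2 c→6
  n2 'ba': c→3
  n3 'bac': a→4
  n4 'baca': a→5
  n5 'bacaa': ·  ←P0
  n6 'bc': a→7
  n7 'bca': a→8
  n8 'bcaa': ·  ←P1

BFS fail/out derivation:
  fail(1) 'b': from fail(0)=0 chase 'b': 0 ⇒ 0;  out=∅∪out(0)=∅
  fail(2) 'ba': from fail(1)=0 chase 'a': 0 ⇒ 0;  out=∅∪out(0)=∅
  fail(6) 'bc': from fail(1)=0 chase 'c': 0 ⇒ 0;  out=∅∪out(0)=∅
  fail(3) 'bac': from fail(2)=0 chase 'c': 0 ⇒ 0;  out=∅∪out(0)=∅
  fail(7) 'bca': from fail(6)=0 chase 'a': 0 ⇒ 0;  out=∅∪out(0)=∅
  fail(4) 'baca': from fail(3)=0 chase 'a': 0 ⇒ 0;  out=∅∪out(0)=∅
  fail(8) 'bcaa': from fail(7)=0 chase 'a': 0 ⇒ 0;  out={1}∪out(0)={1}
  fail(5) 'bacaa': from fail(4)=0 chase 'a': 0 ⇒ 0;  out={0}∪out(0)={0}

Text stream:
pos 0 'b': at 1
pos 1 'b': at 1 (fail-walked)
pos 2 'a': at 2
pos 3 'a': at 0 (fail-walked)
pos 4 'b': at 1
pos 5 'c': at 6
pos 6 'a': at 7
pos 7 'a': at 8  → match P1@[4:7]
pos 8 'a': at 0 (fail-walked)
pos 9 'b': at 1
pos 10 'a': at 2
pos 11 'c': at 3
pos 12 'a': at 4
pos 13 'a': at 5  → match P0@[9:13]
pos 14 'b': at 1 (fail-walked)
pos 15 'b': at 1 (fail-walked)
pos 16 'c': at 6
pos 17 'a': at 7
pos 18 'a': at 8  → match P1@[15:18]
pos 19 'b': at 1 (fail-walked)
pos 20 'c': at 6
pos 21 'a': at 7
pos 22 'a': at 8  → match P1@[19:22]
pos 23 'c': at 0 (fail-walked)
pos 24 'c': at 0
pos 25 'b': at 1
pos 26 'a': at 2
pos 27 'c': at 3

All matches (sorted): [[7,1],[13,0],[18,1],[22,1]]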